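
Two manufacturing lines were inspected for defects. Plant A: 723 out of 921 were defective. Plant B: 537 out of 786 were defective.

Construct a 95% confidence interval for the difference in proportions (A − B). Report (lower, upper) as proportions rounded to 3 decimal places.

First, p̂₁ = 723/921 = 0.7850; p̂₂ = 537/786 = 0.6832.
The two standard errors are √(0.7850×0.2150/921) = 0.01354 and √(0.6832×0.3168/786) = 0.01659.
Because the samples are independent, SE_diff = √(0.01354² + 0.01659²) = 0.02141.
Using z* = 1.960 for 95%, ME = 1.960 × 0.02141 = 0.04196.
p̂₁ − p̂₂ = 0.1018; interval 0.1018 ± 0.04196 gives (0.060, 0.144).

(0.060, 0.144)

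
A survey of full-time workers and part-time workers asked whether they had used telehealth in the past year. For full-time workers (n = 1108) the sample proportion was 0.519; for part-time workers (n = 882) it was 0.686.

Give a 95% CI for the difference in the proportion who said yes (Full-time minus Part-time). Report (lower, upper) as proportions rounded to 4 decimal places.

The two standard errors are √(0.5190×0.4810/1108) = 0.01501 and √(0.6860×0.3140/882) = 0.01563.
Because the samples are independent, SE_diff = √(0.01501² + 0.01563²) = 0.02167.
Using z* = 1.960 for 95%, ME = 1.960 × 0.02167 = 0.04247.
p̂₁ − p̂₂ = -0.1670; interval -0.1670 ± 0.04247 gives (-0.2095, -0.1245).

(-0.2095, -0.1245)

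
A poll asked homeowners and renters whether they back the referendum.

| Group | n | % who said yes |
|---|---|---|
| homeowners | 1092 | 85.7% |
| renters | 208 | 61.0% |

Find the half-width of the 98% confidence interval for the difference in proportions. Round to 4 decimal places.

The two standard errors are √(0.8570×0.1430/1092) = 0.01059 and √(0.6100×0.3900/208) = 0.03382.
Because the samples are independent, SE_diff = √(0.01059² + 0.03382²) = 0.03544.
Using z* = 2.326 for 98%, ME = 2.326 × 0.03544 = 0.08243.

0.0824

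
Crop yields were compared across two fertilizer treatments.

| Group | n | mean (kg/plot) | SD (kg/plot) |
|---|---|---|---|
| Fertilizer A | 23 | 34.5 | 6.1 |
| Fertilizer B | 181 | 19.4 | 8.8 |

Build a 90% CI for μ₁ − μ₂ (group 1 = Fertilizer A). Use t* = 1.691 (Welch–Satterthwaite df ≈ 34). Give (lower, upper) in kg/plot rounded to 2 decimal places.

Standard errors of each mean: 6.1/√23 = 1.2719 and 8.8/√181 = 0.6541.
SE(x̄₁ − x̄₂) = √(1.2719² + 0.6541²) = 1.4302 for independent samples with unequal variances.
With t* = 1.691, the margin is 1.691 × 1.4302 = 2.4185.
x̄₁ − x̄₂ = 34.5 − 19.4 = 15.1000; the interval is 15.1000 ± 2.4185 = (12.68, 17.52).

(12.68, 17.52)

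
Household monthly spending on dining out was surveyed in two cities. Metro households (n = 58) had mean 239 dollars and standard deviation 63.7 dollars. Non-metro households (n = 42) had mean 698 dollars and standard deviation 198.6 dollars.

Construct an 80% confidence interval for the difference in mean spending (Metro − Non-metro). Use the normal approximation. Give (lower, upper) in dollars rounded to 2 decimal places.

Standard errors of each mean: 63.7/√58 = 8.3642 and 198.6/√42 = 30.6446.
SE(x̄₁ − x̄₂) = √(8.3642² + 30.6446²) = 31.7656 for independent samples with unequal variances.
With z* = 1.282, the margin is 1.282 × 31.7656 = 40.7235.
x̄₁ − x̄₂ = 239 − 698 = -459.0000; the interval is -459.0000 ± 40.7235 = (-499.72, -418.28).

(-499.72, -418.28)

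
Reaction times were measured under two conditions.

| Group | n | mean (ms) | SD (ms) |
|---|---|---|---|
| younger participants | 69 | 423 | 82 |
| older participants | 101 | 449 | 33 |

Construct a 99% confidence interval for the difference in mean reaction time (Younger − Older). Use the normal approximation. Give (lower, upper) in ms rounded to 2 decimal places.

(-52.80, 0.80)

Per-group SEs: s₁/√n₁ = 82/√69 = 9.8716, s₂/√n₂ = 33/√101 = 3.2836.
Unpooled SE of the difference: √(97.44848656 + 10.78202896) = 10.4034.
Margin of error = z* · SE = 2.576 × 10.4034 = 26.7992.
x̄₁ − x̄₂ = 423 − 449 = -26.0000.
CI: -26.0000 ± 26.7992 = (-52.80, 0.80).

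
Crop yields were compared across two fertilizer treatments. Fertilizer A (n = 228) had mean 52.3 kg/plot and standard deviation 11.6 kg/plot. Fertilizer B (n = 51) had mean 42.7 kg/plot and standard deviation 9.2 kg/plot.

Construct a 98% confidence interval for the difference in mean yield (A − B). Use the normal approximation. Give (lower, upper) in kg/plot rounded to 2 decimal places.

(6.11, 13.09)

Per-group SEs: s₁/√n₁ = 11.6/√228 = 0.7682, s₂/√n₂ = 9.2/√51 = 1.2883.
Unpooled SE of the difference: √(0.59013124 + 1.65971689) = 1.4999.
Margin of error = z* · SE = 2.326 × 1.4999 = 3.4888.
x̄₁ − x̄₂ = 52.3 − 42.7 = 9.6000.
CI: 9.6000 ± 3.4888 = (6.11, 13.09).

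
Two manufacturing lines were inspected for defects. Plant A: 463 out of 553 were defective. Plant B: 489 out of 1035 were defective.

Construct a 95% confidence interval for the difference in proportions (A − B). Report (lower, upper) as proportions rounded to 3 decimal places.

p̂₁ = 463/553 = 0.8373 and p̂₂ = 489/1035 = 0.4725.
SE₁ = √(p̂₁(1−p̂₁)/n₁) = √(0.8373·0.1627/553) = 0.01570; SE₂ = √(0.4725·0.5275/1035) = 0.01552.
Independent samples: SE of the difference = √(SE₁² + SE₂²) = √(0.00024649 + 0.0002408704) = 0.02208.
z* for 95% confidence is 1.960, so the margin of error is 1.960 × 0.02208 = 0.04328.
Point estimate p̂₁ − p̂₂ = 0.8373 − 0.4725 = 0.3648.
0.3648 ± 0.04328 → (0.322, 0.408).

(0.322, 0.408)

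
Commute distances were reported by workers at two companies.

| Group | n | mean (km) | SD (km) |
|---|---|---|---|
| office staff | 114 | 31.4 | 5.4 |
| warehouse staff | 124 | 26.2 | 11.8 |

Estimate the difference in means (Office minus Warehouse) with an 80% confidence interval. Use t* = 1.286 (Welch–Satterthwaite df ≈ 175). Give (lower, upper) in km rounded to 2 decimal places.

Standard errors of each mean: 5.4/√114 = 0.5058 and 11.8/√124 = 1.0597.
SE(x̄₁ − x̄₂) = √(0.5058² + 1.0597²) = 1.1742 for independent samples with unequal variances.
With t* = 1.286, the margin is 1.286 × 1.1742 = 1.5100.
x̄₁ − x̄₂ = 31.4 − 26.2 = 5.2000; the interval is 5.2000 ± 1.5100 = (3.69, 6.71).

(3.69, 6.71)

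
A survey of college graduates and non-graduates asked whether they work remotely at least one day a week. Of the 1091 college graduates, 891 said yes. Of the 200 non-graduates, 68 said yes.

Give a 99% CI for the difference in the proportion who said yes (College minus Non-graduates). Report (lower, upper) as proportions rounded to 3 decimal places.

(0.385, 0.568)

First, p̂₁ = 891/1091 = 0.8167; p̂₂ = 68/200 = 0.3400.
The two standard errors are √(0.8167×0.1833/1091) = 0.01171 and √(0.3400×0.6600/200) = 0.03350.
Because the samples are independent, SE_diff = √(0.01171² + 0.03350²) = 0.03549.
Using z* = 2.576 for 99%, ME = 2.576 × 0.03549 = 0.09142.
p̂₁ − p̂₂ = 0.4767; interval 0.4767 ± 0.09142 gives (0.385, 0.568).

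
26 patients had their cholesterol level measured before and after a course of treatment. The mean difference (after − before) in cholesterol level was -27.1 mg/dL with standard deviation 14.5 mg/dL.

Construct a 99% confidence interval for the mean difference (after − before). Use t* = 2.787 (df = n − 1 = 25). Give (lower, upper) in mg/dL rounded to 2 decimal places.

This is a matched-pairs design, so SE = s_d/√n = 14.5/√26 = 2.8437.
Margin = 2.787 × 2.8437 = 7.9254; the interval is -27.1 ± 7.9254 = (-35.03, -19.17).

(-35.03, -19.17)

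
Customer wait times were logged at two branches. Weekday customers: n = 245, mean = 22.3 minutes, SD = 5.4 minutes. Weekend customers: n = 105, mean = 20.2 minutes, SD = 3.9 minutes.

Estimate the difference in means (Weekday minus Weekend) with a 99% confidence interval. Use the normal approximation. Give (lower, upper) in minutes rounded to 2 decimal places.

(0.78, 3.42)

Per-group SEs: s₁/√n₁ = 5.4/√245 = 0.3450, s₂/√n₂ = 3.9/√105 = 0.3806.
Unpooled SE of the difference: √(0.119025 + 0.14485636) = 0.5137.
Margin of error = z* · SE = 2.576 × 0.5137 = 1.3233.
x̄₁ − x̄₂ = 22.3 − 20.2 = 2.1000.
CI: 2.1000 ± 1.3233 = (0.78, 3.42).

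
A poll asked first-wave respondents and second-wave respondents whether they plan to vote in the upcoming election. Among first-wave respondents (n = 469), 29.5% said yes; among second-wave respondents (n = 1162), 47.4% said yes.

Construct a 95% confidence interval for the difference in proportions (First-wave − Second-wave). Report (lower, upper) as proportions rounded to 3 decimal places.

The two standard errors are √(0.2950×0.7050/469) = 0.02106 and √(0.4740×0.5260/1162) = 0.01465.
Because the samples are independent, SE_diff = √(0.02106² + 0.01465²) = 0.02565.
Using z* = 1.960 for 95%, ME = 1.960 × 0.02565 = 0.05027.
p̂₁ − p̂₂ = -0.1790; interval -0.1790 ± 0.05027 gives (-0.229, -0.129).

(-0.229, -0.129)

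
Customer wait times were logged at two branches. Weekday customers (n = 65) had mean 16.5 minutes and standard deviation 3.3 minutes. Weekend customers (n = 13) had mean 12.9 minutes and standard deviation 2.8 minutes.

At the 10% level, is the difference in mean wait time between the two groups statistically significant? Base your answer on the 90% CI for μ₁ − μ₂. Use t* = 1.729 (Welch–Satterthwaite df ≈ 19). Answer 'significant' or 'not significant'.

SE₁ = s₁/√n₁ = 3.3/√65 = 0.4093; SE₂ = 2.8/√13 = 0.7766.
Independent samples, unequal variances: SE_diff = √(SE₁² + SE₂²) = √(0.16752649 + 0.60310756) = 0.8779.
t* = 1.729, so margin of error = 1.729 × 0.8779 = 1.5179.
Difference in means = 16.5 − 12.9 = 3.6000.
3.6000 ± 1.5179 → (2.0821, 5.1179).
The interval (2.0821, 5.1179) does not contain 0, so the difference is significant.

significant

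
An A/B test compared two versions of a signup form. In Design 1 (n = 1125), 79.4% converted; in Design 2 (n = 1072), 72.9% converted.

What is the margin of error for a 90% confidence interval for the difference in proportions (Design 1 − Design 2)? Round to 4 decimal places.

0.0299

SE₁ = √(p̂₁(1−p̂₁)/n₁) = √(0.7940·0.2060/1125) = 0.01206; SE₂ = √(0.7290·0.2710/1072) = 0.01358.
Independent samples: SE of the difference = √(SE₁² + SE₂²) = √(0.0001454436 + 0.0001844164) = 0.01816.
z* for 90% confidence is 1.645, so the margin of error is 1.645 × 0.01816 = 0.02987.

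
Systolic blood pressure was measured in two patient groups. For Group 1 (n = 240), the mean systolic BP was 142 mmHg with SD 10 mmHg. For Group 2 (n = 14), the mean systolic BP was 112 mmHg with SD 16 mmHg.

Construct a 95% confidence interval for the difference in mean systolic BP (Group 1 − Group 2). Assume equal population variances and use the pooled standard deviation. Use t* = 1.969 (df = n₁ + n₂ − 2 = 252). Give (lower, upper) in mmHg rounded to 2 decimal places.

(24.37, 35.63)

s_p = √[((n₁−1)s₁² + (n₂−1)s₂²)/(n₁+n₂−2)] = √[(239·10² + 13·16²)/252] = 10.3946.
SE = 10.3946·√(1/240 + 1/14) = 2.8580.
With t* = 1.969, margin = 1.969 × 2.8580 = 5.6274.
x̄₁ − x̄₂ = 142 − 112 = 30.0000; interval 30.0000 ± 5.6274 = (24.37, 35.63).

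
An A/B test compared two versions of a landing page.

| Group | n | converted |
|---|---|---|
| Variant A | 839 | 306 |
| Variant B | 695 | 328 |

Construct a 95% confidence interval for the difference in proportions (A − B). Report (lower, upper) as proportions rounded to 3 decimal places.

First, p̂₁ = 306/839 = 0.3647; p̂₂ = 328/695 = 0.4719.
The two standard errors are √(0.3647×0.6353/839) = 0.01662 and √(0.4719×0.5281/695) = 0.01894.
Because the samples are independent, SE_diff = √(0.01662² + 0.01894²) = 0.02520.
Using z* = 1.960 for 95%, ME = 1.960 × 0.02520 = 0.04939.
p̂₁ − p̂₂ = -0.1072; interval -0.1072 ± 0.04939 gives (-0.157, -0.058).

(-0.157, -0.058)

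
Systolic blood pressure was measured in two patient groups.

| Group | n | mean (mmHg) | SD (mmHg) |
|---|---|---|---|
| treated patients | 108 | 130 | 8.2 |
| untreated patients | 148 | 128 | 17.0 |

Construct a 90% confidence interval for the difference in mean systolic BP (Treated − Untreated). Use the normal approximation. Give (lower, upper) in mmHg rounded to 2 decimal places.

(-0.64, 4.64)

Standard errors of each mean: 8.2/√108 = 0.7890 and 17.0/√148 = 1.3974.
SE(x̄₁ − x̄₂) = √(0.7890² + 1.3974²) = 1.6048 for independent samples with unequal variances.
With z* = 1.645, the margin is 1.645 × 1.6048 = 2.6399.
x̄₁ − x̄₂ = 130 − 128 = 2.0000; the interval is 2.0000 ± 2.6399 = (-0.64, 4.64).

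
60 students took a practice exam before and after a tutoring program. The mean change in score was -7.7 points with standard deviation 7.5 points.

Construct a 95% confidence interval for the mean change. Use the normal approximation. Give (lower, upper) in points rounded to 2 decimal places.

(-9.60, -5.80)

Paired design: SE = s_d/√n = 7.5/√60 = 0.9682.
z* = 1.960; margin of error = 1.960 × 0.9682 = 1.8977.
-7.7 ± 1.8977 → (-9.60, -5.80).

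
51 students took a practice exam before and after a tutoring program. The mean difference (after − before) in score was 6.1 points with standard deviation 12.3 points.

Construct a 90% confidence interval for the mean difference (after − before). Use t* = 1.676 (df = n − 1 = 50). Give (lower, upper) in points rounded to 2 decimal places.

(3.21, 8.99)

Paired design: SE = s_d/√n = 12.3/√51 = 1.7223.
t* = 1.676; margin of error = 1.676 × 1.7223 = 2.8866.
6.1 ± 2.8866 → (3.21, 8.99).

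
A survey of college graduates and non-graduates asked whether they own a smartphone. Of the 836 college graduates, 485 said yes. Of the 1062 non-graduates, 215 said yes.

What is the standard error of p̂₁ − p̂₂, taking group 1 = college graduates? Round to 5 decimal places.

p̂₁ = 485/836 = 0.5801 and p̂₂ = 215/1062 = 0.2024.
SE₁ = √(p̂₁(1−p̂₁)/n₁) = √(0.5801·0.4199/836) = 0.01707; SE₂ = √(0.2024·0.7976/1062) = 0.01233.
Independent samples: SE of the difference = √(SE₁² + SE₂²) = √(0.0002913849 + 0.0001520289) = 0.02106.

0.02106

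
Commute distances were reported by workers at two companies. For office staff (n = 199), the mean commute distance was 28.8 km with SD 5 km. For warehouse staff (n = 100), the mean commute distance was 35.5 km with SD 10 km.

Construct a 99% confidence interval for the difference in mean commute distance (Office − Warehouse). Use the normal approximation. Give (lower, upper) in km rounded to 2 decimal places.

(-9.43, -3.97)

Per-group SEs: s₁/√n₁ = 5/√199 = 0.3544, s₂/√n₂ = 10/√100 = 1.0000.
Unpooled SE of the difference: √(0.12559936 + 1.0) = 1.0609.
Margin of error = z* · SE = 2.576 × 1.0609 = 2.7329.
x̄₁ − x̄₂ = 28.8 − 35.5 = -6.7000.
CI: -6.7000 ± 2.7329 = (-9.43, -3.97).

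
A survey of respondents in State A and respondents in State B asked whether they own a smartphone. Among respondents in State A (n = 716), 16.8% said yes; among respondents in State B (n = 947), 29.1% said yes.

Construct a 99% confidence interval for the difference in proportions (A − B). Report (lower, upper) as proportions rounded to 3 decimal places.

(-0.175, -0.071)

The two standard errors are √(0.1680×0.8320/716) = 0.01397 and √(0.2910×0.7090/947) = 0.01476.
Because the samples are independent, SE_diff = √(0.01397² + 0.01476²) = 0.02032.
Using z* = 2.576 for 99%, ME = 2.576 × 0.02032 = 0.05234.
p̂₁ − p̂₂ = -0.1230; interval -0.1230 ± 0.05234 gives (-0.175, -0.071).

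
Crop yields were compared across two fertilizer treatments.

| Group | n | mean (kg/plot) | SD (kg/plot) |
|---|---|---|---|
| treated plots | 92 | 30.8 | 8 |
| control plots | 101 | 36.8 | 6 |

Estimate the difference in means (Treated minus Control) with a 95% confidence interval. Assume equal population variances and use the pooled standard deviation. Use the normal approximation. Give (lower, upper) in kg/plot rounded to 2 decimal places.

Pooled variance s_p² = [91·8² + 100·6²] / (92+101−2) = 49.3403, so s_p = 7.0243.
SE_diff = s_p·√(1/n₁ + 1/n₂) = 7.0243·√(1/92 + 1/101) = 1.0123.
z* = 1.960; margin = 1.960 × 1.0123 = 1.9841.
Difference = 30.8 − 36.8 = -6.0000.
-6.0000 ± 1.9841 → (-7.98, -4.02).

(-7.98, -4.02)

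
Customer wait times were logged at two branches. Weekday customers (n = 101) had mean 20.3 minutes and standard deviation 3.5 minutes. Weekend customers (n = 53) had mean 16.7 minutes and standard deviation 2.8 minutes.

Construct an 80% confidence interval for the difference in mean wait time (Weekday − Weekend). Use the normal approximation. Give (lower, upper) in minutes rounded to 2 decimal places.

Per-group SEs: s₁/√n₁ = 3.5/√101 = 0.3483, s₂/√n₂ = 2.8/√53 = 0.3846.
Unpooled SE of the difference: √(0.12131289 + 0.14791716) = 0.5189.
Margin of error = z* · SE = 1.282 × 0.5189 = 0.6652.
x̄₁ − x̄₂ = 20.3 − 16.7 = 3.6000.
CI: 3.6000 ± 0.6652 = (2.93, 4.27).

(2.93, 4.27)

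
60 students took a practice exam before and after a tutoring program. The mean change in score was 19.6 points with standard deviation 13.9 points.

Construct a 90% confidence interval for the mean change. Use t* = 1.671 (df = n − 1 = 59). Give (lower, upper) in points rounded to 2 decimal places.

Paired design: SE = s_d/√n = 13.9/√60 = 1.7945.
t* = 1.671; margin of error = 1.671 × 1.7945 = 2.9986.
19.6 ± 2.9986 → (16.60, 22.60).

(16.60, 22.60)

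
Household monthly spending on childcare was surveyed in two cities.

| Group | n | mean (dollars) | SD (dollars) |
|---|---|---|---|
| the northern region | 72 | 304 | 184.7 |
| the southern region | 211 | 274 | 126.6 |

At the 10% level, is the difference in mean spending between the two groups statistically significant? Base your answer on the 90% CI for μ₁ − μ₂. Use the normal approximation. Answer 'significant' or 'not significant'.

not significant

Per-group SEs: s₁/√n₁ = 184.7/√72 = 21.7671, s₂/√n₂ = 126.6/√211 = 8.7155.
Unpooled SE of the difference: √(473.80664241 + 75.95994025) = 23.4471.
Margin of error = z* · SE = 1.645 × 23.4471 = 38.5705.
x̄₁ − x̄₂ = 304 − 274 = 30.0000.
CI: 30.0000 ± 38.5705 = (-8.5705, 68.5705).
The interval (-8.5705, 68.5705) contains 0, so the difference is not significant.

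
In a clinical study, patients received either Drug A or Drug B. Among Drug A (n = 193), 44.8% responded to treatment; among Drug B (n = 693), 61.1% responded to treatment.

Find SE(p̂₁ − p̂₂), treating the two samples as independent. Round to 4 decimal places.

0.0403

The two standard errors are √(0.4480×0.5520/193) = 0.03580 and √(0.6110×0.3890/693) = 0.01852.
Because the samples are independent, SE_diff = √(0.03580² + 0.01852²) = 0.04031.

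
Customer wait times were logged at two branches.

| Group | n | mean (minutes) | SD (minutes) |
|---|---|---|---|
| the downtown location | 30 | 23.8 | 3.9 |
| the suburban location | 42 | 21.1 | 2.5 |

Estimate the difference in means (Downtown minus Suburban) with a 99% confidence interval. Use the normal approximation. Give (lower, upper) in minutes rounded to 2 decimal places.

(0.61, 4.79)

Standard errors of each mean: 3.9/√30 = 0.7120 and 2.5/√42 = 0.3858.
SE(x̄₁ − x̄₂) = √(0.7120² + 0.3858²) = 0.8098 for independent samples with unequal variances.
With z* = 2.576, the margin is 2.576 × 0.8098 = 2.0860.
x̄₁ − x̄₂ = 23.8 − 21.1 = 2.7000; the interval is 2.7000 ± 2.0860 = (0.61, 4.79).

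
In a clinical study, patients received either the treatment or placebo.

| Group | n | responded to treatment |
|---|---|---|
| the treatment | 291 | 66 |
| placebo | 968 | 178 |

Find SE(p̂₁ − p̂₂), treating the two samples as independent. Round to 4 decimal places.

0.0275

First, p̂₁ = 66/291 = 0.2268; p̂₂ = 178/968 = 0.1839.
The two standard errors are √(0.2268×0.7732/291) = 0.02455 and √(0.1839×0.8161/968) = 0.01245.
Because the samples are independent, SE_diff = √(0.02455² + 0.01245²) = 0.02753.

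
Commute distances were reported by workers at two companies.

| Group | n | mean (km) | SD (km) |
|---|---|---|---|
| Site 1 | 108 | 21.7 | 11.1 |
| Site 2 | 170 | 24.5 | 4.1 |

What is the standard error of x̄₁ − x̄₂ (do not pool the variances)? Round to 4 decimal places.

1.1134

SE₁ = s₁/√n₁ = 11.1/√108 = 1.0681; SE₂ = 4.1/√170 = 0.3145.
Independent samples, unequal variances: SE_diff = √(SE₁² + SE₂²) = √(1.14083761 + 0.09891025) = 1.1134.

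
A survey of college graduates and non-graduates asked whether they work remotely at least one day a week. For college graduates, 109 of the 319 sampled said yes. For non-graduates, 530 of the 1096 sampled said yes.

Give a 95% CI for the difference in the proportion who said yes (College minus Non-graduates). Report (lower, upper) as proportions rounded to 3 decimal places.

Sample proportions: 109/319 = 0.3417, 530/1096 = 0.4836.
Each SE is √(p̂(1−p̂)/n): √(0.3417·0.6583/319) = 0.02655 and √(0.4836·0.5164/1096) = 0.01509.
SE(p̂₁ − p̂₂) = √(SE₁² + SE₂²) = √(0.0007049025 + 0.0002277081) = 0.03054, since the two samples are independent.
At 95% confidence z* = 1.960; margin = 1.960 × 0.03054 = 0.05986.
The difference is 0.3417 − 0.4836 = -0.1419, so the interval is -0.1419 ± 0.05986 = (-0.202, -0.082).

(-0.202, -0.082)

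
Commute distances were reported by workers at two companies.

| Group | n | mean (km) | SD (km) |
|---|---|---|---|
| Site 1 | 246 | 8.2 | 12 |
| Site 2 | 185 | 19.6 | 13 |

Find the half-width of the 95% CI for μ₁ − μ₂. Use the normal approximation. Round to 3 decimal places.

Per-group SEs: s₁/√n₁ = 12/√246 = 0.7651, s₂/√n₂ = 13/√185 = 0.9558.
Unpooled SE of the difference: √(0.58537801 + 0.91355364) = 1.2243.
Margin of error = z* · SE = 1.960 × 1.2243 = 2.3996.

2.400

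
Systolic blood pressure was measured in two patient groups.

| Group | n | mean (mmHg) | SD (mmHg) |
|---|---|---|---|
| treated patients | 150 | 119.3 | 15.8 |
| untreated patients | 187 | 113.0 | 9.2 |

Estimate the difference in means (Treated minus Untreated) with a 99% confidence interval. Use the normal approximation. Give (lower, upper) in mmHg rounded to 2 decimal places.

(2.55, 10.05)

SE₁ = s₁/√n₁ = 15.8/√150 = 1.2901; SE₂ = 9.2/√187 = 0.6728.
Independent samples, unequal variances: SE_diff = √(SE₁² + SE₂²) = √(1.66435801 + 0.45265984) = 1.4550.
z* = 2.576, so margin of error = 2.576 × 1.4550 = 3.7481.
Difference in means = 119.3 − 113.0 = 6.3000.
6.3000 ± 3.7481 → (2.55, 10.05).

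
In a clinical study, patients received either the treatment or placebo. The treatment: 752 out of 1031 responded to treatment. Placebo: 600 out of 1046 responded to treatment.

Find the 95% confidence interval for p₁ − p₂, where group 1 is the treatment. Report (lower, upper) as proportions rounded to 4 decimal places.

Sample proportions: 752/1031 = 0.7294, 600/1046 = 0.5736.
Each SE is √(p̂(1−p̂)/n): √(0.7294·0.2706/1031) = 0.01384 and √(0.5736·0.4264/1046) = 0.01529.
SE(p̂₁ − p̂₂) = √(SE₁² + SE₂²) = √(0.0001915456 + 0.0002337841) = 0.02062, since the two samples are independent.
At 95% confidence z* = 1.960; margin = 1.960 × 0.02062 = 0.04042.
The difference is 0.7294 − 0.5736 = 0.1558, so the interval is 0.1558 ± 0.04042 = (0.1154, 0.1962).

(0.1154, 0.1962)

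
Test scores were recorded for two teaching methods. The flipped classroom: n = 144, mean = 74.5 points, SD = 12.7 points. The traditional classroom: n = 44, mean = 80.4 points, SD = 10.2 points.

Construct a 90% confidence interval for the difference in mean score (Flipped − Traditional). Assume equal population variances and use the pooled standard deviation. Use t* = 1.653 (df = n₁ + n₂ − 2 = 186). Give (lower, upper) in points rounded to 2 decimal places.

s_p = √[((n₁−1)s₁² + (n₂−1)s₂²)/(n₁+n₂−2)] = √[(143·12.7² + 43·10.2²)/186] = 12.1678.
SE = 12.1678·√(1/144 + 1/44) = 2.0960.
With t* = 1.653, margin = 1.653 × 2.0960 = 3.4647.
x̄₁ − x̄₂ = 74.5 − 80.4 = -5.9000; interval -5.9000 ± 3.4647 = (-9.36, -2.44).

(-9.36, -2.44)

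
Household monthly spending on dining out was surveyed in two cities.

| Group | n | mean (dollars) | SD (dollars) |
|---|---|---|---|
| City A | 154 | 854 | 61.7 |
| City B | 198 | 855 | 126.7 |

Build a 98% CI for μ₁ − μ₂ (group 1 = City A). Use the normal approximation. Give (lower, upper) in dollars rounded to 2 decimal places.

(-24.92, 22.92)

Per-group SEs: s₁/√n₁ = 61.7/√154 = 4.9719, s₂/√n₂ = 126.7/√198 = 9.0042.
Unpooled SE of the difference: √(24.71978961 + 81.07561764) = 10.2857.
Margin of error = z* · SE = 2.326 × 10.2857 = 23.9245.
x̄₁ − x̄₂ = 854 − 855 = -1.0000.
CI: -1.0000 ± 23.9245 = (-24.92, 22.92).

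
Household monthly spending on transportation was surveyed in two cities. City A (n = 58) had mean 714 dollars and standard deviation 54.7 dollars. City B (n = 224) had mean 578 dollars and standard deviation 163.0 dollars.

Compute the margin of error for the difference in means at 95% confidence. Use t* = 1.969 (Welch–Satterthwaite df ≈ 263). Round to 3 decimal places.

25.688

Standard errors of each mean: 54.7/√58 = 7.1825 and 163.0/√224 = 10.8909.
SE(x̄₁ − x̄₂) = √(7.1825² + 10.8909²) = 13.0461 for independent samples with unequal variances.
With t* = 1.969, the margin is 1.969 × 13.0461 = 25.6878.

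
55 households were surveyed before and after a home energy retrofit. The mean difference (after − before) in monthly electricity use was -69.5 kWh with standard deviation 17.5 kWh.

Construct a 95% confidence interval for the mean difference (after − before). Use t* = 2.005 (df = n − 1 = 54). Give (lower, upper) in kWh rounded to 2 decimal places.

(-74.23, -64.77)

This is a matched-pairs design, so SE = s_d/√n = 17.5/√55 = 2.3597.
Margin = 2.005 × 2.3597 = 4.7312; the interval is -69.5 ± 4.7312 = (-74.23, -64.77).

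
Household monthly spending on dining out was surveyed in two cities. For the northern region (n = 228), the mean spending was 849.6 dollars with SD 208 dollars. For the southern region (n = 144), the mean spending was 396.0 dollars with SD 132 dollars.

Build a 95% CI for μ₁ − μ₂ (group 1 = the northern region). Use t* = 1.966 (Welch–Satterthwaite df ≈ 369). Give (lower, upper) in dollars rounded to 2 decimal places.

Standard errors of each mean: 208/√228 = 13.7751 and 132/√144 = 11.0000.
SE(x̄₁ − x̄₂) = √(13.7751² + 11.0000²) = 17.6282 for independent samples with unequal variances.
With t* = 1.966, the margin is 1.966 × 17.6282 = 34.6570.
x̄₁ − x̄₂ = 849.6 − 396.0 = 453.6000; the interval is 453.6000 ± 34.6570 = (418.94, 488.26).

(418.94, 488.26)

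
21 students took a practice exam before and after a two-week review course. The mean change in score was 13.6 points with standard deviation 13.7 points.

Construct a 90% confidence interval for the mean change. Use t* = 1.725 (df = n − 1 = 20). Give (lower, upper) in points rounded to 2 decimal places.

Paired design: SE = s_d/√n = 13.7/√21 = 2.9896.
t* = 1.725; margin of error = 1.725 × 2.9896 = 5.1571.
13.6 ± 5.1571 → (8.44, 18.76).

(8.44, 18.76)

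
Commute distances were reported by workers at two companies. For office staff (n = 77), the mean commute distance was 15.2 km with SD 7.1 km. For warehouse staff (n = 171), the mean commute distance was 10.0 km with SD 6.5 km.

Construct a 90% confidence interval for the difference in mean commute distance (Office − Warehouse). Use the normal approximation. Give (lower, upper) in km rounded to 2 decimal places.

Standard errors of each mean: 7.1/√77 = 0.8091 and 6.5/√171 = 0.4971.
SE(x̄₁ − x̄₂) = √(0.8091² + 0.4971²) = 0.9496 for independent samples with unequal variances.
With z* = 1.645, the margin is 1.645 × 0.9496 = 1.5621.
x̄₁ − x̄₂ = 15.2 − 10.0 = 5.2000; the interval is 5.2000 ± 1.5621 = (3.64, 6.76).

(3.64, 6.76)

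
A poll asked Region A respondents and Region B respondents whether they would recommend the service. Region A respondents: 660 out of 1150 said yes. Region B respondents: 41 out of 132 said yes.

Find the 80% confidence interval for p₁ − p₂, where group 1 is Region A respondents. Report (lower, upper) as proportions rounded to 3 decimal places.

Sample proportions: 660/1150 = 0.5739, 41/132 = 0.3106.
Each SE is √(p̂(1−p̂)/n): √(0.5739·0.4261/1150) = 0.01458 and √(0.3106·0.6894/132) = 0.04028.
SE(p̂₁ − p̂₂) = √(SE₁² + SE₂²) = √(0.0002125764 + 0.0016224784) = 0.04284, since the two samples are independent.
At 80% confidence z* = 1.282; margin = 1.282 × 0.04284 = 0.05492.
The difference is 0.5739 − 0.3106 = 0.2633, so the interval is 0.2633 ± 0.05492 = (0.208, 0.318).

(0.208, 0.318)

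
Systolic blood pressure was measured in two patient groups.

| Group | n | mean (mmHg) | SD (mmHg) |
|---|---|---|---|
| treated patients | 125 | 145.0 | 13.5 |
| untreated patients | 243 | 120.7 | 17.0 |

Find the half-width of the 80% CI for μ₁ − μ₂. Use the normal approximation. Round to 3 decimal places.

2.086

Per-group SEs: s₁/√n₁ = 13.5/√125 = 1.2075, s₂/√n₂ = 17.0/√243 = 1.0906.
Unpooled SE of the difference: √(1.45805625 + 1.18940836) = 1.6271.
Margin of error = z* · SE = 1.282 × 1.6271 = 2.0859.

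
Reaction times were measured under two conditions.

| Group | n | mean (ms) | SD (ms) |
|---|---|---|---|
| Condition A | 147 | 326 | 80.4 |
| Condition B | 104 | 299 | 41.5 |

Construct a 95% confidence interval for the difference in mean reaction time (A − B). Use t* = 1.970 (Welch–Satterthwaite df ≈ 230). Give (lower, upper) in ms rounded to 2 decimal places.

(11.67, 42.33)

Standard errors of each mean: 80.4/√147 = 6.6313 and 41.5/√104 = 4.0694.
SE(x̄₁ − x̄₂) = √(6.6313² + 4.0694²) = 7.7804 for independent samples with unequal variances.
With t* = 1.970, the margin is 1.970 × 7.7804 = 15.3274.
x̄₁ − x̄₂ = 326 − 299 = 27.0000; the interval is 27.0000 ± 15.3274 = (11.67, 42.33).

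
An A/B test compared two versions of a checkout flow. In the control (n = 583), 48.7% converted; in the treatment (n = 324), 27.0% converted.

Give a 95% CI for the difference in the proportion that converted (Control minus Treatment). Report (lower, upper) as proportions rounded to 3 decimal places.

(0.154, 0.280)

The two standard errors are √(0.4870×0.5130/583) = 0.02070 and √(0.2700×0.7300/324) = 0.02466.
Because the samples are independent, SE_diff = √(0.02070² + 0.02466²) = 0.03220.
Using z* = 1.960 for 95%, ME = 1.960 × 0.03220 = 0.06311.
p̂₁ − p̂₂ = 0.2170; interval 0.2170 ± 0.06311 gives (0.154, 0.280).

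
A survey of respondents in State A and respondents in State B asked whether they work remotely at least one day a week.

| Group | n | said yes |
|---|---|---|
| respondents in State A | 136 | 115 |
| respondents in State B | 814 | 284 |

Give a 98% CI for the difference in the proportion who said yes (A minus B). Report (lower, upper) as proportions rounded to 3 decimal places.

First, p̂₁ = 115/136 = 0.8456; p̂₂ = 284/814 = 0.3489.
The two standard errors are √(0.8456×0.1544/136) = 0.03098 and √(0.3489×0.6511/814) = 0.01671.
Because the samples are independent, SE_diff = √(0.03098² + 0.01671²) = 0.03520.
Using z* = 2.326 for 98%, ME = 2.326 × 0.03520 = 0.08188.
p̂₁ − p̂₂ = 0.4967; interval 0.4967 ± 0.08188 gives (0.415, 0.579).

(0.415, 0.579)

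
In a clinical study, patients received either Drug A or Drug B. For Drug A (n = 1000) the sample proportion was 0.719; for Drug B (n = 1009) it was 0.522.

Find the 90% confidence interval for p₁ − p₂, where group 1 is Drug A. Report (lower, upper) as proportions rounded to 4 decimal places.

(0.1621, 0.2319)

The two standard errors are √(0.7190×0.2810/1000) = 0.01421 and √(0.5220×0.4780/1009) = 0.01573.
Because the samples are independent, SE_diff = √(0.01421² + 0.01573²) = 0.02120.
Using z* = 1.645 for 90%, ME = 1.645 × 0.02120 = 0.03487.
p̂₁ − p̂₂ = 0.1970; interval 0.1970 ± 0.03487 gives (0.1621, 0.2319).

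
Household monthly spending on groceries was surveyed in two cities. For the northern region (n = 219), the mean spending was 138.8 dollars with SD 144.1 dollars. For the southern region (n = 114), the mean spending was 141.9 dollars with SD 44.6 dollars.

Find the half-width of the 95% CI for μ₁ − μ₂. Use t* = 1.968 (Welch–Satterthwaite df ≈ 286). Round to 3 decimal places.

Per-group SEs: s₁/√n₁ = 144.1/√219 = 9.7374, s₂/√n₂ = 44.6/√114 = 4.1772.
Unpooled SE of the difference: √(94.81695876 + 17.44899984) = 10.5956.
Margin of error = t* · SE = 1.968 × 10.5956 = 20.8521.

20.852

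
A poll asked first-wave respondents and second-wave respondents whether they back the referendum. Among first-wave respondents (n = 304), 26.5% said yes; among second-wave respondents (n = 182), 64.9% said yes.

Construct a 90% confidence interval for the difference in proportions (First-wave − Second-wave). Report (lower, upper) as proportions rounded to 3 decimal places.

(-0.456, -0.312)

SE₁ = √(p̂₁(1−p̂₁)/n₁) = √(0.2650·0.7350/304) = 0.02531; SE₂ = √(0.6490·0.3510/182) = 0.03538.
Independent samples: SE of the difference = √(SE₁² + SE₂²) = √(0.0006405961 + 0.0012517444) = 0.04350.
z* for 90% confidence is 1.645, so the margin of error is 1.645 × 0.04350 = 0.07156.
Point estimate p̂₁ − p̂₂ = 0.2650 − 0.6490 = -0.3840.
-0.3840 ± 0.07156 → (-0.456, -0.312).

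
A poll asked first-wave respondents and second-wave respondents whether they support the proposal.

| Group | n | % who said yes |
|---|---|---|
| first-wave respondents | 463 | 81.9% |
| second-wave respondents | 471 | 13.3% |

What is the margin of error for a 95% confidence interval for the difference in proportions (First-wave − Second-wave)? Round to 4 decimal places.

0.0466

The two standard errors are √(0.8190×0.1810/463) = 0.01789 and √(0.1330×0.8670/471) = 0.01565.
Because the samples are independent, SE_diff = √(0.01789² + 0.01565²) = 0.02377.
Using z* = 1.960 for 95%, ME = 1.960 × 0.02377 = 0.04659.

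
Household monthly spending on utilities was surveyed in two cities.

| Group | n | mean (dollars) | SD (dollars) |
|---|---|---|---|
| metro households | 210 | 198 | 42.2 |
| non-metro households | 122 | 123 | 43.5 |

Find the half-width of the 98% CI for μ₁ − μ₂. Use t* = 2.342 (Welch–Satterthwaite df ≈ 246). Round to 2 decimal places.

SE₁ = s₁/√n₁ = 42.2/√210 = 2.9121; SE₂ = 43.5/√122 = 3.9383.
Independent samples, unequal variances: SE_diff = √(SE₁² + SE₂²) = √(8.48032641 + 15.51020689) = 4.8980.
t* = 2.342, so margin of error = 2.342 × 4.8980 = 11.4711.

11.47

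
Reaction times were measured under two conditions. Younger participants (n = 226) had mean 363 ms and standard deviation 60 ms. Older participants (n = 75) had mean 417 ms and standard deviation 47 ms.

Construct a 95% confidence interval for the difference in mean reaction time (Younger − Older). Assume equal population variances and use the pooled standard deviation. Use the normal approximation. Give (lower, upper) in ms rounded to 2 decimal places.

Pooled variance s_p² = [225·60² + 74·47²] / (226+75−2) = 3255.7391, so s_p = 57.0591.
SE_diff = s_p·√(1/n₁ + 1/n₂) = 57.0591·√(1/226 + 1/75) = 7.6037.
z* = 1.960; margin = 1.960 × 7.6037 = 14.9033.
Difference = 363 − 417 = -54.0000.
-54.0000 ± 14.9033 → (-68.90, -39.10).

(-68.90, -39.10)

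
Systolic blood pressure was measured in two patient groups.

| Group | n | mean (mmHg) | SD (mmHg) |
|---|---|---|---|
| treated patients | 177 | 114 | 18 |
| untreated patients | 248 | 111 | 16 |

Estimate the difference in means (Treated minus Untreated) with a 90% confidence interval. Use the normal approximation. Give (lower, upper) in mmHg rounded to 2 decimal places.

SE₁ = s₁/√n₁ = 18/√177 = 1.3530; SE₂ = 16/√248 = 1.0160.
Independent samples, unequal variances: SE_diff = √(SE₁² + SE₂²) = √(1.830609 + 1.032256) = 1.6920.
z* = 1.645, so margin of error = 1.645 × 1.6920 = 2.7833.
Difference in means = 114 − 111 = 3.0000.
3.0000 ± 2.7833 → (0.22, 5.78).

(0.22, 5.78)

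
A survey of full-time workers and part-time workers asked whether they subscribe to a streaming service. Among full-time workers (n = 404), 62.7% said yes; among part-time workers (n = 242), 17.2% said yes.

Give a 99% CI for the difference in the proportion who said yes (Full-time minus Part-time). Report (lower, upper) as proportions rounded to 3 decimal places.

SE₁ = √(p̂₁(1−p̂₁)/n₁) = √(0.6270·0.3730/404) = 0.02406; SE₂ = √(0.1720·0.8280/242) = 0.02426.
Independent samples: SE of the difference = √(SE₁² + SE₂²) = √(0.0005788836 + 0.0005885476) = 0.03417.
z* for 99% confidence is 2.576, so the margin of error is 2.576 × 0.03417 = 0.08802.
Point estimate p̂₁ − p̂₂ = 0.6270 − 0.1720 = 0.4550.
0.4550 ± 0.08802 → (0.367, 0.543).

(0.367, 0.543)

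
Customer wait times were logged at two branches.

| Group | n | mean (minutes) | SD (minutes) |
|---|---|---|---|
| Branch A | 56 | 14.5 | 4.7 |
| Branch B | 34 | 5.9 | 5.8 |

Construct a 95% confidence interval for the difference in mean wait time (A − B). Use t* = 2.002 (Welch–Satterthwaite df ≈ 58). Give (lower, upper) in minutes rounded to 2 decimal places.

Standard errors of each mean: 4.7/√56 = 0.6281 and 5.8/√34 = 0.9947.
SE(x̄₁ − x̄₂) = √(0.6281² + 0.9947²) = 1.1764 for independent samples with unequal variances.
With t* = 2.002, the margin is 2.002 × 1.1764 = 2.3552.
x̄₁ − x̄₂ = 14.5 − 5.9 = 8.6000; the interval is 8.6000 ± 2.3552 = (6.24, 10.96).

(6.24, 10.96)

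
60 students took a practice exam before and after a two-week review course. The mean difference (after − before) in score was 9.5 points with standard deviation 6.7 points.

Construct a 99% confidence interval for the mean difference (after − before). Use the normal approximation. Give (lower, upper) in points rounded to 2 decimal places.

(7.27, 11.73)

Paired design: SE = s_d/√n = 6.7/√60 = 0.8650.
z* = 2.576; margin of error = 2.576 × 0.8650 = 2.2282.
9.5 ± 2.2282 → (7.27, 11.73).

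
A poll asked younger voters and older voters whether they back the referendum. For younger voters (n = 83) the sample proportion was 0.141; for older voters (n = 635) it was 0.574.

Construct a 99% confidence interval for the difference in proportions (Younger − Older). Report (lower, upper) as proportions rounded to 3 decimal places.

SE₁ = √(p̂₁(1−p̂₁)/n₁) = √(0.1410·0.8590/83) = 0.03820; SE₂ = √(0.5740·0.4260/635) = 0.01962.
Independent samples: SE of the difference = √(SE₁² + SE₂²) = √(0.00145924 + 0.0003849444) = 0.04294.
z* for 99% confidence is 2.576, so the margin of error is 2.576 × 0.04294 = 0.11061.
Point estimate p̂₁ − p̂₂ = 0.1410 − 0.5740 = -0.4330.
-0.4330 ± 0.11061 → (-0.544, -0.322).

(-0.544, -0.322)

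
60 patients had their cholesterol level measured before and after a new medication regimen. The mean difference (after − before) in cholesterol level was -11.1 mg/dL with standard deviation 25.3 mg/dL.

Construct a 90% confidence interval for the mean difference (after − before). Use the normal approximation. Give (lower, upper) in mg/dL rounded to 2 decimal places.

(-16.47, -5.73)

Paired design: SE = s_d/√n = 25.3/√60 = 3.2662.
z* = 1.645; margin of error = 1.645 × 3.2662 = 5.3729.
-11.1 ± 5.3729 → (-16.47, -5.73).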